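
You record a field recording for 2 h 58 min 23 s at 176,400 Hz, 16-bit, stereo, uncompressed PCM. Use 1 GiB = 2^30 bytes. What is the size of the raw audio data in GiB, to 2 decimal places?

7.03 GiB

Duration = 2 h 58 min 23 s = 10,703 s.
Bytes = 176,400 samples/s × 10,703 s × 2 bytes/sample × 2 ch = 7,552,036,800 bytes.
7,552,036,800 / 1,073,741,824 = 7.03 GiB.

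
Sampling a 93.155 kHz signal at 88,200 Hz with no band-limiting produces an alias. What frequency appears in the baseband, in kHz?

Nyquist = 88,200/2 = 44,100 Hz; 93,155 Hz exceeds it.
Alias = |93,155 − 1×88,200| = |93,155 − 88,200| = 4,955 Hz = 4.955 kHz.

4.955 kHz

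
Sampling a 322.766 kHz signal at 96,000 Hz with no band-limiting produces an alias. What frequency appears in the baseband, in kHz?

Nyquist = 96,000/2 = 48,000 Hz; 322,766 Hz exceeds it.
Alias = |322,766 − 3×96,000| = |322,766 − 288,000| = 34,766 Hz = 34.766 kHz.

34.766 kHz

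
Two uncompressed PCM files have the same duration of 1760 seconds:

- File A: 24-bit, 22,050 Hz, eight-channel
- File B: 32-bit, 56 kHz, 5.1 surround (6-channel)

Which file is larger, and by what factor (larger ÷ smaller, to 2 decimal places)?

File A: 22,050 × 3 × 8 = 529,200 bytes/s.
File B: 56,000 × 4 × 6 = 1,344,000 bytes/s.
File B is larger; ratio = 2,365,440,000 / 931,392,000 = 2.54.

File B, by a factor of 2.54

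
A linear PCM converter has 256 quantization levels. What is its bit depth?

8 bits

log2(256) = 8.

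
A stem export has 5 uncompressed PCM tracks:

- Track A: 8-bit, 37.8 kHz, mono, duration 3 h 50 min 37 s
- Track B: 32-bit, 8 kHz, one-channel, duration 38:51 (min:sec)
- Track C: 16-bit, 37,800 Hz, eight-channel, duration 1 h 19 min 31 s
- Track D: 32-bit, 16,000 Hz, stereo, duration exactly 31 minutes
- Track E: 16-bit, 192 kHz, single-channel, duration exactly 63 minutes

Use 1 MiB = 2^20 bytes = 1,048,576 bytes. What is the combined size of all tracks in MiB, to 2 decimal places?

Track A: 3 h 50 min 37 s = 13,837 s; 37,800 × 13,837 × 1 × 1 = 523,038,600 bytes.
Track B: 38:51 (min:sec) = 2,331 s; 8,000 × 2,331 × 4 × 1 = 74,592,000 bytes.
Track C: 1 h 19 min 31 s = 4,771 s; 37,800 × 4,771 × 2 × 8 = 2,885,500,800 bytes.
Track D: exactly 31 minutes = 1,860 s; 16,000 × 1,860 × 4 × 2 = 238,080,000 bytes.
Track E: exactly 63 minutes = 3,780 s; 192,000 × 3,780 × 2 × 1 = 1,451,520,000 bytes.
Total = 5,172,731,400 bytes = 4933.10 MiB.

4933.10 MiB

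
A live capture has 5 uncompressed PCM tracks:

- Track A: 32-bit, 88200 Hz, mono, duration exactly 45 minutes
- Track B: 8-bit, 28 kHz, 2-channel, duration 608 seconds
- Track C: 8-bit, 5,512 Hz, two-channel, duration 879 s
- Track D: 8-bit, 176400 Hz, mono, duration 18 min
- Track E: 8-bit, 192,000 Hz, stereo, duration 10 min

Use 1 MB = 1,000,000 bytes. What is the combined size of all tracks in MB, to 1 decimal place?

1417.2 MB

Track A: exactly 45 minutes = 2,700 s; 88,200 × 2,700 × 4 × 1 = 952,560,000 bytes.
Track B: 28,000 × 608 × 1 × 2 = 34,048,000 bytes.
Track C: 5,512 × 879 × 1 × 2 = 9,690,096 bytes.
Track D: 18 min = 1,080 s; 176,400 × 1,080 × 1 × 1 = 190,512,000 bytes.
Track E: 10 min = 600 s; 192,000 × 600 × 1 × 2 = 230,400,000 bytes.
Total = 1,417,210,096 bytes = 1417.2 MB.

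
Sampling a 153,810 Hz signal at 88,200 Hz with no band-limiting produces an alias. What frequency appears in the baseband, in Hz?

Nyquist = 88,200/2 = 44,100 Hz; 153,810 Hz exceeds it.
Alias = |153,810 − 2×88,200| = |153,810 − 176,400| = 22,590 Hz.

22,590 Hz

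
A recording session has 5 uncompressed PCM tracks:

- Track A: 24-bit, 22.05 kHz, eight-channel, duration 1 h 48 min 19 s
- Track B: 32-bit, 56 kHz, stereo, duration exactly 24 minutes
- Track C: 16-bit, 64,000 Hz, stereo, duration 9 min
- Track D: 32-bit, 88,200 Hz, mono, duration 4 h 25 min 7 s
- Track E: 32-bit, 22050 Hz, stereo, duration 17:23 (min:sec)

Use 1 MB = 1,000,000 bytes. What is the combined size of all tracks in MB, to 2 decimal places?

Track A: 1 h 48 min 19 s = 6,499 s; 22,050 × 6,499 × 3 × 8 = 3,439,270,800 bytes.
Track B: exactly 24 minutes = 1,440 s; 56,000 × 1,440 × 4 × 2 = 645,120,000 bytes.
Track C: 9 min = 540 s; 64,000 × 540 × 2 × 2 = 138,240,000 bytes.
Track D: 4 h 25 min 7 s = 15,907 s; 88,200 × 15,907 × 4 × 1 = 5,611,989,600 bytes.
Track E: 17:23 (min:sec) = 1,043 s; 22,050 × 1,043 × 4 × 2 = 183,985,200 bytes.
Total = 10,018,605,600 bytes = 10018.61 MB.

10018.61 MB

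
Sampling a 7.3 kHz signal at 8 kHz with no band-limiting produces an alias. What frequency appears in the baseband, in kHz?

0.7 kHz

Nyquist = 8,000/2 = 4,000 Hz; 7,300 Hz exceeds it.
Alias = |7,300 − 1×8,000| = |7,300 − 8,000| = 700 Hz = 0.7 kHz.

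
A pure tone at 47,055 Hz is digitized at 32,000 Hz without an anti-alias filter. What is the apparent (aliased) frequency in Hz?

15,055 Hz

Nyquist = 32,000/2 = 16,000 Hz; 47,055 Hz exceeds it.
Alias = |47,055 − 1×32,000| = |47,055 − 32,000| = 15,055 Hz.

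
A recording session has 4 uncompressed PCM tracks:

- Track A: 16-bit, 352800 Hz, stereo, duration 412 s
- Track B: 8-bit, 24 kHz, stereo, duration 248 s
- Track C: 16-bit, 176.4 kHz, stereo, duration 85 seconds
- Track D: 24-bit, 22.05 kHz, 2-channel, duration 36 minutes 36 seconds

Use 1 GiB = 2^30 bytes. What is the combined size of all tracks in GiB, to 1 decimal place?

Track A: 352,800 × 412 × 2 × 2 = 581,414,400 bytes.
Track B: 24,000 × 248 × 1 × 2 = 11,904,000 bytes.
Track C: 176,400 × 85 × 2 × 2 = 59,976,000 bytes.
Track D: 36 minutes 36 seconds = 2,196 s; 22,050 × 2,196 × 3 × 2 = 290,530,800 bytes.
Total = 943,825,200 bytes = 0.9 GiB.

0.9 GiB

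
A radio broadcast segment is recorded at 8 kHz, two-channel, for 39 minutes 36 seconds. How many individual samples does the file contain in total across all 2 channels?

39 minutes 36 seconds = 2,376 s.
8,000 × 2,376 s × 2 ch = 38,016,000 samples.

38,016,000 samples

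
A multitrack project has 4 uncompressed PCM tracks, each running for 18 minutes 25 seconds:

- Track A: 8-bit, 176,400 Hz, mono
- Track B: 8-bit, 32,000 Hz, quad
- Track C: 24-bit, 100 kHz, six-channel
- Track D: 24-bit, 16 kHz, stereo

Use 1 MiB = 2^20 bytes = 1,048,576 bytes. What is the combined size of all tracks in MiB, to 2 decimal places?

18 minutes 25 seconds = 1,105 s.
Track A: 176,400 × 1,105 × 1 × 1 = 194,922,000 bytes.
Track B: 32,000 × 1,105 × 1 × 4 = 141,440,000 bytes.
Track C: 100,000 × 1,105 × 3 × 6 = 1,989,000,000 bytes.
Track D: 16,000 × 1,105 × 3 × 2 = 106,080,000 bytes.
Total = 2,431,442,000 bytes = 2318.80 MiB.

2318.80 MiB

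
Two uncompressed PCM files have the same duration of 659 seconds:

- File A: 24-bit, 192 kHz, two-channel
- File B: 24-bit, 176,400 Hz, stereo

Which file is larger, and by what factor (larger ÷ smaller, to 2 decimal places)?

File A: 192,000 × 3 × 2 = 1,152,000 bytes/s.
File B: 176,400 × 3 × 2 = 1,058,400 bytes/s.
File A is larger; ratio = 759,168,000 / 697,485,600 = 1.09.

File A, by a factor of 1.09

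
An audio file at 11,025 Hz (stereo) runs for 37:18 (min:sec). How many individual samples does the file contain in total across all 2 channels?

37:18 (min:sec) = 2,238 s.
11,025 × 2,238 s × 2 ch = 49,347,900 samples.

49,347,900 samples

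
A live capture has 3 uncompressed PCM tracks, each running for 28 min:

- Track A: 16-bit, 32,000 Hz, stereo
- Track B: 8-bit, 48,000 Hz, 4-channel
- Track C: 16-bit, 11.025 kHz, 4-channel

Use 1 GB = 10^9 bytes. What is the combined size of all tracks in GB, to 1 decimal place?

28 min = 1,680 s.
Track A: 32,000 × 1,680 × 2 × 2 = 215,040,000 bytes.
Track B: 48,000 × 1,680 × 1 × 4 = 322,560,000 bytes.
Track C: 11,025 × 1,680 × 2 × 4 = 148,176,000 bytes.
Total = 685,776,000 bytes = 0.7 GB.

0.7 GB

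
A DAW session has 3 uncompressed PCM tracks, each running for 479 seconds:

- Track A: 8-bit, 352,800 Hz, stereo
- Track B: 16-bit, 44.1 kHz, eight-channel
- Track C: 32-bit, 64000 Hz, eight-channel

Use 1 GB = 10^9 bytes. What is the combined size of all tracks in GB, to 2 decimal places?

Track A: 352,800 × 479 × 1 × 2 = 337,982,400 bytes.
Track B: 44,100 × 479 × 2 × 8 = 337,982,400 bytes.
Track C: 64,000 × 479 × 4 × 8 = 980,992,000 bytes.
Total = 1,656,956,800 bytes = 1.66 GB.

1.66 GB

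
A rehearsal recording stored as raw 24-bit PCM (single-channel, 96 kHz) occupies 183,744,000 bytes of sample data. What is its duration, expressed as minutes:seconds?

10:38

Byte rate = 96,000 × 3 × 1 = 288,000 bytes/s.
Duration = 183,744,000 / 288,000 = 638 s.
638 s = 10:38.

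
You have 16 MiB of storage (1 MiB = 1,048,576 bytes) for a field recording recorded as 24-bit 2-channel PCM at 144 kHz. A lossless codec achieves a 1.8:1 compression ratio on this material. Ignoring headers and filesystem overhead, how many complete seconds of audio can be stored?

34 seconds

Uncompressed byte rate = 144,000 × 3 × 2 = 864,000 bytes/s.
After 1.8:1 compression, effective rate ≈ 480000 bytes/s.
Capacity = 16 × 1,048,576 = 16,777,216 bytes.
16,777,216 / effective rate ≈ 34.95 s → 34 seconds.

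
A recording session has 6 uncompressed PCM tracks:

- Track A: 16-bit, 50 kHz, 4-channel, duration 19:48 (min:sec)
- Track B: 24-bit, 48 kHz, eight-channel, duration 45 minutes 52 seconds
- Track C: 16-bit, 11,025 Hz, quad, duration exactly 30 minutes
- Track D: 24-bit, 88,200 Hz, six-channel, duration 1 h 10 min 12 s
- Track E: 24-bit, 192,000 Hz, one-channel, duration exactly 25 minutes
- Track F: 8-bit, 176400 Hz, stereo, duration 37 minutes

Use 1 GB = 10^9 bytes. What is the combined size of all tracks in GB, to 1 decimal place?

Track A: 19:48 (min:sec) = 1,188 s; 50,000 × 1,188 × 2 × 4 = 475,200,000 bytes.
Track B: 45 minutes 52 seconds = 2,752 s; 48,000 × 2,752 × 3 × 8 = 3,170,304,000 bytes.
Track C: exactly 30 minutes = 1,800 s; 11,025 × 1,800 × 2 × 4 = 158,760,000 bytes.
Track D: 1 h 10 min 12 s = 4,212 s; 88,200 × 4,212 × 3 × 6 = 6,686,971,200 bytes.
Track E: exactly 25 minutes = 1,500 s; 192,000 × 1,500 × 3 × 1 = 864,000,000 bytes.
Track F: 37 minutes = 2,220 s; 176,400 × 2,220 × 1 × 2 = 783,216,000 bytes.
Total = 12,138,451,200 bytes = 12.1 GB.

12.1 GB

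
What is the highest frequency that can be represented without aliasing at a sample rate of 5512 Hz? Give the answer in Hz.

2,756 Hz

Nyquist frequency = sample rate / 2 = 5,512 / 2 = 2,756 Hz.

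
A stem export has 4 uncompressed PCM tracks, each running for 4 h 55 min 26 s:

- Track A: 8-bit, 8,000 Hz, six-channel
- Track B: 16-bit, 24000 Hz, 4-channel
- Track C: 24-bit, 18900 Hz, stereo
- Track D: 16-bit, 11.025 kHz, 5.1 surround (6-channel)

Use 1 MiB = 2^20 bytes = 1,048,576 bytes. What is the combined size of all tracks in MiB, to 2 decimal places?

8210.68 MiB

4 h 55 min 26 s = 17,726 s.
Track A: 8,000 × 17,726 × 1 × 6 = 850,848,000 bytes.
Track B: 24,000 × 17,726 × 2 × 4 = 3,403,392,000 bytes.
Track C: 18,900 × 17,726 × 3 × 2 = 2,010,128,400 bytes.
Track D: 11,025 × 17,726 × 2 × 6 = 2,345,149,800 bytes.
Total = 8,609,518,200 bytes = 8210.68 MiB.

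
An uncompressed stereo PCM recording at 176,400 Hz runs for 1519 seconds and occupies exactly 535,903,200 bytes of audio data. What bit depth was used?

8 bits

Bytes per sample = 535,903,200 / (176,400 × 1,519 × 2) = 535,903,200 / 535,903,200 = 1.
Bit depth = 1 × 8 = 8 bits.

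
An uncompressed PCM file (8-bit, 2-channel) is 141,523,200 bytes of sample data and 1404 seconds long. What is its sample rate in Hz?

50,400 Hz

Bytes = sample_rate × seconds × bytes_per_sample × channels.
sample_rate = 141,523,200 / (1,404 × 1 × 2) = 141,523,200 / 2,808 = 50,400 Hz.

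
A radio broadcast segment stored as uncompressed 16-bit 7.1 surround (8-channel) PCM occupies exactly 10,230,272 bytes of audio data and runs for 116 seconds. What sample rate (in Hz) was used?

5,512 Hz

Bytes = sample_rate × seconds × bytes_per_sample × channels.
sample_rate = 10,230,272 / (116 × 2 × 8) = 10,230,272 / 1,856 = 5,512 Hz.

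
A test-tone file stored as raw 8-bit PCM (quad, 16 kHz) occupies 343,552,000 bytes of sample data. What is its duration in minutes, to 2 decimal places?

Byte rate = 16,000 × 1 × 4 = 64,000 bytes/s.
Duration = 343,552,000 / 64,000 = 5,368 s.
5,368 s / 60 = 89.47 minutes.

89.47 minutes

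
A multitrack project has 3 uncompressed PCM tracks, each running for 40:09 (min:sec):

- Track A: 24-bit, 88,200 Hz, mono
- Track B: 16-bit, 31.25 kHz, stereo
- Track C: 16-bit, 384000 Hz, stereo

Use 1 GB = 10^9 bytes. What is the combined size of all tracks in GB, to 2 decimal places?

40:09 (min:sec) = 2,409 s.
Track A: 88,200 × 2,409 × 3 × 1 = 637,421,400 bytes.
Track B: 31,250 × 2,409 × 2 × 2 = 301,125,000 bytes.
Track C: 384,000 × 2,409 × 2 × 2 = 3,700,224,000 bytes.
Total = 4,638,770,400 bytes = 4.64 GB.

4.64 GB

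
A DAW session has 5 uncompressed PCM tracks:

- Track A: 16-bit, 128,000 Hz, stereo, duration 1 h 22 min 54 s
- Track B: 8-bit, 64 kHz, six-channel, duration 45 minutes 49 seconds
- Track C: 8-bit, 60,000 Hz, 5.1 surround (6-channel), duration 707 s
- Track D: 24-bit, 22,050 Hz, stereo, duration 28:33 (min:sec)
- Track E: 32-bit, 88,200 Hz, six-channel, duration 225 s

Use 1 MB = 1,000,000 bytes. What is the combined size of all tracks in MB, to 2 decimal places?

4559.73 MB

Track A: 1 h 22 min 54 s = 4,974 s; 128,000 × 4,974 × 2 × 2 = 2,546,688,000 bytes.
Track B: 45 minutes 49 seconds = 2,749 s; 64,000 × 2,749 × 1 × 6 = 1,055,616,000 bytes.
Track C: 60,000 × 707 × 1 × 6 = 254,520,000 bytes.
Track D: 28:33 (min:sec) = 1,713 s; 22,050 × 1,713 × 3 × 2 = 226,629,900 bytes.
Track E: 88,200 × 225 × 4 × 6 = 476,280,000 bytes.
Total = 4,559,733,900 bytes = 4559.73 MB.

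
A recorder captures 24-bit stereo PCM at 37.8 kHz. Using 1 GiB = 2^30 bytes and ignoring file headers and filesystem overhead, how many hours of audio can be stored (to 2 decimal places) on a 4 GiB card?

Uncompressed byte rate = 37,800 × 3 × 2 = 226,800 bytes/s.
Capacity = 4 × 1,073,741,824 = 4,294,967,296 bytes.
4,294,967,296 / 226,800 ≈ 18937.25 s → 5.26 hours.

5.26 hours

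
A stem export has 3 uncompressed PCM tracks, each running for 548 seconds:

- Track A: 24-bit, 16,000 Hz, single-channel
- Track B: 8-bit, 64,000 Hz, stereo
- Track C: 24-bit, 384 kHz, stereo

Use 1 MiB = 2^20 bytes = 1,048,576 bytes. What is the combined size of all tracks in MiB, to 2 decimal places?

Track A: 16,000 × 548 × 3 × 1 = 26,304,000 bytes.
Track B: 64,000 × 548 × 1 × 2 = 70,144,000 bytes.
Track C: 384,000 × 548 × 3 × 2 = 1,262,592,000 bytes.
Total = 1,359,040,000 bytes = 1296.08 MiB.

1296.08 MiB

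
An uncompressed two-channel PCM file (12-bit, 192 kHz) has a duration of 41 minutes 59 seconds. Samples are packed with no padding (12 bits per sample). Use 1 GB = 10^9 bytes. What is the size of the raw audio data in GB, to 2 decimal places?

1.45 GB

Duration = 41 minutes 59 seconds = 2,519 s.
Bits = 192,000 × 2,519 × 12 × 2 = 11,607,552,000 bits = 1,450,944,000 bytes.
1,450,944,000 / 1,000,000,000 = 1.45 GB.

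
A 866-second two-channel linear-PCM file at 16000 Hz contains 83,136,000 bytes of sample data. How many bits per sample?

Bytes per sample = 83,136,000 / (16,000 × 866 × 2) = 83,136,000 / 27,712,000 = 3.
Bit depth = 3 × 8 = 24 bits.

24 bits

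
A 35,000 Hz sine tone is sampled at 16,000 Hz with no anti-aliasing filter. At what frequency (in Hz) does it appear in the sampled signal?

3,000 Hz

Nyquist = 16,000/2 = 8,000 Hz; 35,000 Hz exceeds it.
Alias = |35,000 − 2×16,000| = |35,000 − 32,000| = 3,000 Hz.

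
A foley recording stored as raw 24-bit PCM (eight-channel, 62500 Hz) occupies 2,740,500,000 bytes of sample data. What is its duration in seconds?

Byte rate = 62,500 × 3 × 8 = 1,500,000 bytes/s.
Duration = 2,740,500,000 / 1,500,000 = 1,827 s.

1,827 seconds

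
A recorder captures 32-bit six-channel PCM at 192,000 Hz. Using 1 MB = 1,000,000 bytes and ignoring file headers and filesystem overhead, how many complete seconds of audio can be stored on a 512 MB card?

Uncompressed byte rate = 192,000 × 4 × 6 = 4,608,000 bytes/s.
Capacity = 512 × 1,000,000 = 512,000,000 bytes.
512,000,000 / 4,608,000 ≈ 111.11 s → 111 seconds.

111 seconds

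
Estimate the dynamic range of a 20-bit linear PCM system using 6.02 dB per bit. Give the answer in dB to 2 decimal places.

20 × 6.02 = 120.40 dB.

120.40 dB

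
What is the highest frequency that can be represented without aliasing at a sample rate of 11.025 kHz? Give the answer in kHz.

5.5125 kHz

Nyquist frequency = sample rate / 2 = 11,025 / 2 = 5.5125 kHz.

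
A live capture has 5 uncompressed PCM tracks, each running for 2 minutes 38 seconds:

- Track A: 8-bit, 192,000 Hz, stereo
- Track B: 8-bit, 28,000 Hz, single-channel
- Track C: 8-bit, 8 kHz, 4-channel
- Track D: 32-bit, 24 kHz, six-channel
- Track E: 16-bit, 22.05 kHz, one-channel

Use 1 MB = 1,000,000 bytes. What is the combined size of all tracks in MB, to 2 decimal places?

168.13 MB

2 minutes 38 seconds = 158 s.
Track A: 192,000 × 158 × 1 × 2 = 60,672,000 bytes.
Track B: 28,000 × 158 × 1 × 1 = 4,424,000 bytes.
Track C: 8,000 × 158 × 1 × 4 = 5,056,000 bytes.
Track D: 24,000 × 158 × 4 × 6 = 91,008,000 bytes.
Track E: 22,050 × 158 × 2 × 1 = 6,967,800 bytes.
Total = 168,127,800 bytes = 168.13 MB.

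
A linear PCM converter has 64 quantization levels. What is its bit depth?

6 bits

log2(64) = 6.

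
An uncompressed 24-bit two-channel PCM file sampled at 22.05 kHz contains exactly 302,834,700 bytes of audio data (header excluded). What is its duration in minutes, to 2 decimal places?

38.15 minutes

Byte rate = 22,050 × 3 × 2 = 132,300 bytes/s.
Duration = 302,834,700 / 132,300 = 2,289 s.
2,289 s / 60 = 38.15 minutes.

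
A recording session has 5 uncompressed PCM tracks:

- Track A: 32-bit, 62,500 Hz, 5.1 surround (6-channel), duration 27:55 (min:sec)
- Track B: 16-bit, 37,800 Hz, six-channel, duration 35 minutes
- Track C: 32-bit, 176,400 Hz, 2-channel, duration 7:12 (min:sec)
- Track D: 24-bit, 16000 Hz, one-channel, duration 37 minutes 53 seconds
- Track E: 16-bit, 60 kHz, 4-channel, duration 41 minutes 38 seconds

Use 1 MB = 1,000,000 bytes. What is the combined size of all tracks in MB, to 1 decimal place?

Track A: 27:55 (min:sec) = 1,675 s; 62,500 × 1,675 × 4 × 6 = 2,512,500,000 bytes.
Track B: 35 minutes = 2,100 s; 37,800 × 2,100 × 2 × 6 = 952,560,000 bytes.
Track C: 7:12 (min:sec) = 432 s; 176,400 × 432 × 4 × 2 = 609,638,400 bytes.
Track D: 37 minutes 53 seconds = 2,273 s; 16,000 × 2,273 × 3 × 1 = 109,104,000 bytes.
Track E: 41 minutes 38 seconds = 2,498 s; 60,000 × 2,498 × 2 × 4 = 1,199,040,000 bytes.
Total = 5,382,842,400 bytes = 5382.8 MB.

5382.8 MB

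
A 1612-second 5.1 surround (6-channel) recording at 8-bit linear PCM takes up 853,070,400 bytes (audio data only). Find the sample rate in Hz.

88,200 Hz

Bytes = sample_rate × seconds × bytes_per_sample × channels.
sample_rate = 853,070,400 / (1,612 × 1 × 6) = 853,070,400 / 9,672 = 88,200 Hz.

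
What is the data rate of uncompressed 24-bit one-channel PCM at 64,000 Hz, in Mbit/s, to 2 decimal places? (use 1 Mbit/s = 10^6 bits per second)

Bit rate = 64,000 × 24 × 1 = 1,536,000 bits/s.
= 1.54 Mbit/s.

1.54 Mbit/s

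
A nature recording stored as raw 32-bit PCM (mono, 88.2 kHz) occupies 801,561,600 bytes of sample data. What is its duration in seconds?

2,272 seconds

Byte rate = 88,200 × 4 × 1 = 352,800 bytes/s.
Duration = 801,561,600 / 352,800 = 2,272 s.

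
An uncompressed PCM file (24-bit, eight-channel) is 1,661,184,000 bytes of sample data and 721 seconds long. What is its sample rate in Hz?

96,000 Hz

Bytes = sample_rate × seconds × bytes_per_sample × channels.
sample_rate = 1,661,184,000 / (721 × 3 × 8) = 1,661,184,000 / 17,304 = 96,000 Hz.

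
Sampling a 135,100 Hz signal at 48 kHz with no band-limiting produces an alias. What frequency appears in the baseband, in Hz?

Nyquist = 48,000/2 = 24,000 Hz; 135,100 Hz exceeds it.
Alias = |135,100 − 3×48,000| = |135,100 − 144,000| = 8,900 Hz.

8,900 Hz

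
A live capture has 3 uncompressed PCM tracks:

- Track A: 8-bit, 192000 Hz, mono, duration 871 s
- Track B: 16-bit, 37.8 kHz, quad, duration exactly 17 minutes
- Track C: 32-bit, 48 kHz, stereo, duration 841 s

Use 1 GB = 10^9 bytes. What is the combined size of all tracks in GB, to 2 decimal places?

Track A: 192,000 × 871 × 1 × 1 = 167,232,000 bytes.
Track B: exactly 17 minutes = 1,020 s; 37,800 × 1,020 × 2 × 4 = 308,448,000 bytes.
Track C: 48,000 × 841 × 4 × 2 = 322,944,000 bytes.
Total = 798,624,000 bytes = 0.80 GB.

0.80 GB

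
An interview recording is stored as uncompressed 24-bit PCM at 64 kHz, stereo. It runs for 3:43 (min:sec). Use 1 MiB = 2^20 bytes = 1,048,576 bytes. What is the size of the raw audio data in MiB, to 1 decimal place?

Duration = 3:43 (min:sec) = 223 s.
Bytes = 64,000 samples/s × 223 s × 3 bytes/sample × 2 ch = 85,632,000 bytes.
85,632,000 / 1,048,576 = 81.7 MiB.

81.7 MiB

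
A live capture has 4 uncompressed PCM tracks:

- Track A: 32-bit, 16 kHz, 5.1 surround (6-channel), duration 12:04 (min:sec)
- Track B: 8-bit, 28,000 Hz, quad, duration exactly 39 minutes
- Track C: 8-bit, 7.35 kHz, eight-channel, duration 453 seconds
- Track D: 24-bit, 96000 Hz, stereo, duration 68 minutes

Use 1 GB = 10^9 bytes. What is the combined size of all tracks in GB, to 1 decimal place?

2.9 GB

Track A: 12:04 (min:sec) = 724 s; 16,000 × 724 × 4 × 6 = 278,016,000 bytes.
Track B: exactly 39 minutes = 2,340 s; 28,000 × 2,340 × 1 × 4 = 262,080,000 bytes.
Track C: 7,350 × 453 × 1 × 8 = 26,636,400 bytes.
Track D: 68 minutes = 4,080 s; 96,000 × 4,080 × 3 × 2 = 2,350,080,000 bytes.
Total = 2,916,812,400 bytes = 2.9 GB.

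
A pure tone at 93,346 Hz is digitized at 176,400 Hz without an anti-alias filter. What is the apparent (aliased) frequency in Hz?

Nyquist = 176,400/2 = 88,200 Hz; 93,346 Hz exceeds it.
Alias = |93,346 − 1×176,400| = |93,346 − 176,400| = 83,054 Hz.

83,054 Hz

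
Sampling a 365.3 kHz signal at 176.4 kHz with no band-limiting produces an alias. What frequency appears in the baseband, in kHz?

Nyquist = 176,400/2 = 88,200 Hz; 365,300 Hz exceeds it.
Alias = |365,300 − 2×176,400| = |365,300 − 352,800| = 12,500 Hz = 12.5 kHz.

12.5 kHz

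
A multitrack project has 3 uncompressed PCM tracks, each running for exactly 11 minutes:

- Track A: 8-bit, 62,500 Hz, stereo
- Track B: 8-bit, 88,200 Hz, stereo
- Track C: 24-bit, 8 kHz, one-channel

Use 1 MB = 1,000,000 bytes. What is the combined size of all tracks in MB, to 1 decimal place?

exactly 11 minutes = 660 s.
Track A: 62,500 × 660 × 1 × 2 = 82,500,000 bytes.
Track B: 88,200 × 660 × 1 × 2 = 116,424,000 bytes.
Track C: 8,000 × 660 × 3 × 1 = 15,840,000 bytes.
Total = 214,764,000 bytes = 214.8 MB.

214.8 MB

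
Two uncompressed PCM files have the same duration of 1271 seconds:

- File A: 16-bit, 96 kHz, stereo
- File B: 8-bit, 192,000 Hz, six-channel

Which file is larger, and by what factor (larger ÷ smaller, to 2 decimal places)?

File A: 96,000 × 2 × 2 = 384,000 bytes/s.
File B: 192,000 × 1 × 6 = 1,152,000 bytes/s.
File B is larger; ratio = 1,464,192,000 / 488,064,000 = 3.00.

File B, by a factor of 3.00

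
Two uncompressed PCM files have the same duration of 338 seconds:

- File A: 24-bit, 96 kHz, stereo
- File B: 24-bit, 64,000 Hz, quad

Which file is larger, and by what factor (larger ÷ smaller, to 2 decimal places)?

File A: 96,000 × 3 × 2 = 576,000 bytes/s.
File B: 64,000 × 3 × 4 = 768,000 bytes/s.
File B is larger; ratio = 259,584,000 / 194,688,000 = 1.33.

File B, by a factor of 1.33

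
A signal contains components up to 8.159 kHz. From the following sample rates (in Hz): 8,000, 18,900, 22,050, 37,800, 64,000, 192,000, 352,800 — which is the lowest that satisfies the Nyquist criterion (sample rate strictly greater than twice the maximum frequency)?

Need sample rate > 2 × 8,159 = 16,318 Hz.
Lowest listed rate above 16,318 Hz is 18,900 Hz.

18,900 Hz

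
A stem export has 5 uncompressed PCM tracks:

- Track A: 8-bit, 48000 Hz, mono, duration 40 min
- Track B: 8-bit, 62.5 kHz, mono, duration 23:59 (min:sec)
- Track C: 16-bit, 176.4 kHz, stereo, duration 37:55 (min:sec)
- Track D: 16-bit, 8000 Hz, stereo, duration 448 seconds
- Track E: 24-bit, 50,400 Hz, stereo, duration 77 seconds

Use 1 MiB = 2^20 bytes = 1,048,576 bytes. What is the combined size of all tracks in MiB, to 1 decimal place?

1762.4 MiB

Track A: 40 min = 2,400 s; 48,000 × 2,400 × 1 × 1 = 115,200,000 bytes.
Track B: 23:59 (min:sec) = 1,439 s; 62,500 × 1,439 × 1 × 1 = 89,937,500 bytes.
Track C: 37:55 (min:sec) = 2,275 s; 176,400 × 2,275 × 2 × 2 = 1,605,240,000 bytes.
Track D: 8,000 × 448 × 2 × 2 = 14,336,000 bytes.
Track E: 50,400 × 77 × 3 × 2 = 23,284,800 bytes.
Total = 1,847,998,300 bytes = 1762.4 MiB.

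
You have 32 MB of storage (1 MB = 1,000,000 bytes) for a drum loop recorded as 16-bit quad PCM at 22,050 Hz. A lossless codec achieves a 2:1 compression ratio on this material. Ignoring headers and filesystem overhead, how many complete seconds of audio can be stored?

362 seconds

Uncompressed byte rate = 22,050 × 2 × 4 = 176,400 bytes/s.
After 2:1 compression, effective rate ≈ 88200 bytes/s.
Capacity = 32 × 1,000,000 = 32,000,000 bytes.
32,000,000 / effective rate ≈ 362.81 s → 362 seconds.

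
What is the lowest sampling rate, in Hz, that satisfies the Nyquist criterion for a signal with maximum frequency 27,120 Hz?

54,240 Hz

Minimum sample rate = 2 × 27,120 Hz = 54,240 Hz.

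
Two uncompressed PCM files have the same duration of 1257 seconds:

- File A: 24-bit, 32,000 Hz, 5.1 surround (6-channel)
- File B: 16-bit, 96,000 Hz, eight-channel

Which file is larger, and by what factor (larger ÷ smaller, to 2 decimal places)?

File A: 32,000 × 3 × 6 = 576,000 bytes/s.
File B: 96,000 × 2 × 8 = 1,536,000 bytes/s.
File B is larger; ratio = 1,930,752,000 / 724,032,000 = 2.67.

File B, by a factor of 2.67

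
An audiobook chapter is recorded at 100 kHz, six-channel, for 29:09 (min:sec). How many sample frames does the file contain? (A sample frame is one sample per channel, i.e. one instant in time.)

29:09 (min:sec) = 1,749 s.
100,000 samples/s × 1,749 s = 174,900,000 frames.

174,900,000 sample frames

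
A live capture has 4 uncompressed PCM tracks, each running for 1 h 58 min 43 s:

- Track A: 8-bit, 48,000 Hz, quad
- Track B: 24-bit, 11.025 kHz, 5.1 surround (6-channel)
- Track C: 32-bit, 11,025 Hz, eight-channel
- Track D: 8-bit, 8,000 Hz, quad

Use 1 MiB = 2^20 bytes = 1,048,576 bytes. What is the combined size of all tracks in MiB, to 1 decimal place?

1 h 58 min 43 s = 7,123 s.
Track A: 48,000 × 7,123 × 1 × 4 = 1,367,616,000 bytes.
Track B: 11,025 × 7,123 × 3 × 6 = 1,413,559,350 bytes.
Track C: 11,025 × 7,123 × 4 × 8 = 2,512,994,400 bytes.
Track D: 8,000 × 7,123 × 1 × 4 = 227,936,000 bytes.
Total = 5,522,105,750 bytes = 5266.3 MiB.

5266.3 MiB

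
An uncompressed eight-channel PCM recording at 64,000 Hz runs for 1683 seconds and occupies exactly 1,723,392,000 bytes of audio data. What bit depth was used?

Bytes per sample = 1,723,392,000 / (64,000 × 1,683 × 8) = 1,723,392,000 / 861,696,000 = 2.
Bit depth = 2 × 8 = 16 bits.

16 bits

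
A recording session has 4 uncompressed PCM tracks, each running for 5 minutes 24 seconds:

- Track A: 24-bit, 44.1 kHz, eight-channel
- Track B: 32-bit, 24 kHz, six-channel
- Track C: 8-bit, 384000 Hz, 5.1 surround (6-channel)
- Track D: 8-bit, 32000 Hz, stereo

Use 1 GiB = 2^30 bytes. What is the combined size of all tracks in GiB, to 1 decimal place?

1.2 GiB

5 minutes 24 seconds = 324 s.
Track A: 44,100 × 324 × 3 × 8 = 342,921,600 bytes.
Track B: 24,000 × 324 × 4 × 6 = 186,624,000 bytes.
Track C: 384,000 × 324 × 1 × 6 = 746,496,000 bytes.
Track D: 32,000 × 324 × 1 × 2 = 20,736,000 bytes.
Total = 1,296,777,600 bytes = 1.2 GiB.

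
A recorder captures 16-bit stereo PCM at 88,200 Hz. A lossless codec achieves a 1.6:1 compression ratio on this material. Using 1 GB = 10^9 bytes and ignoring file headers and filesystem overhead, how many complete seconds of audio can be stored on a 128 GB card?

Uncompressed byte rate = 88,200 × 2 × 2 = 352,800 bytes/s.
After 1.6:1 compression, effective rate ≈ 220500 bytes/s.
Capacity = 128 × 1,000,000,000 = 128,000,000,000 bytes.
128,000,000,000 / effective rate ≈ 580498.87 s → 580,498 seconds.

580,498 seconds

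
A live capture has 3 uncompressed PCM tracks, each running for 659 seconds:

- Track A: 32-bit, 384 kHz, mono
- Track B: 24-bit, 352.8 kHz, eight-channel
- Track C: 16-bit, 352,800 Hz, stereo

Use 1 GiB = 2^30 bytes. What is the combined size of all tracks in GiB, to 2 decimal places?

7.01 GiB

Track A: 384,000 × 659 × 4 × 1 = 1,012,224,000 bytes.
Track B: 352,800 × 659 × 3 × 8 = 5,579,884,800 bytes.
Track C: 352,800 × 659 × 2 × 2 = 929,980,800 bytes.
Total = 7,522,089,600 bytes = 7.01 GiB.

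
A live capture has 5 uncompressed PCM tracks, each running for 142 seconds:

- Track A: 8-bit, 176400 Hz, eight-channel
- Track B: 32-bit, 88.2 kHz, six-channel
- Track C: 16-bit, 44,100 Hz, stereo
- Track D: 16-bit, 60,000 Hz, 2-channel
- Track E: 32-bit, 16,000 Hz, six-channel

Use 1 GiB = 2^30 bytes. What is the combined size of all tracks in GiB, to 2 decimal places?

0.57 GiB

Track A: 176,400 × 142 × 1 × 8 = 200,390,400 bytes.
Track B: 88,200 × 142 × 4 × 6 = 300,585,600 bytes.
Track C: 44,100 × 142 × 2 × 2 = 25,048,800 bytes.
Track D: 60,000 × 142 × 2 × 2 = 34,080,000 bytes.
Track E: 16,000 × 142 × 4 × 6 = 54,528,000 bytes.
Total = 614,632,800 bytes = 0.57 GiB.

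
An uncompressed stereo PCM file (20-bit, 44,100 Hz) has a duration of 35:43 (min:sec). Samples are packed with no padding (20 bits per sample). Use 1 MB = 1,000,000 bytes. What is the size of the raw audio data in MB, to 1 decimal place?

Duration = 35:43 (min:sec) = 2,143 s.
Bits = 44,100 × 2,143 × 20 × 2 = 3,780,252,000 bits = 472,531,500 bytes.
472,531,500 / 1,000,000 = 472.5 MB.

472.5 MB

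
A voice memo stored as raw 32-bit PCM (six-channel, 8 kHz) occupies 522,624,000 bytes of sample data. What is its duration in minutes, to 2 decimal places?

Byte rate = 8,000 × 4 × 6 = 192,000 bytes/s.
Duration = 522,624,000 / 192,000 = 2,722 s.
2,722 s / 60 = 45.37 minutes.

45.37 minutes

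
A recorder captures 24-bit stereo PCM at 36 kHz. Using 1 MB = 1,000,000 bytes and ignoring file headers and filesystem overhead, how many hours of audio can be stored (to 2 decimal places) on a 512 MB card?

Uncompressed byte rate = 36,000 × 3 × 2 = 216,000 bytes/s.
Capacity = 512 × 1,000,000 = 512,000,000 bytes.
512,000,000 / 216,000 ≈ 2370.37 s → 0.66 hours.

0.66 hours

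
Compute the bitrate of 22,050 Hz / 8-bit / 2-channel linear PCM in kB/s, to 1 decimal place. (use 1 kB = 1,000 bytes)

Bit rate = 22,050 × 8 × 2 = 352,800 bits/s.
352,800 / 8 = 44,100 B/s = 44.1 kB/s.

44.1 kB/s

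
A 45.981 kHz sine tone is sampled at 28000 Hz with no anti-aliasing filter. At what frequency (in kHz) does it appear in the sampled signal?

10.019 kHz

Nyquist = 28,000/2 = 14,000 Hz; 45,981 Hz exceeds it.
Alias = |45,981 − 2×28,000| = |45,981 − 56,000| = 10,019 Hz = 10.019 kHz.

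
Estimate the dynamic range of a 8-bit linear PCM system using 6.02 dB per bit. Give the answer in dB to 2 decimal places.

48.16 dB

8 × 6.02 = 48.16 dB.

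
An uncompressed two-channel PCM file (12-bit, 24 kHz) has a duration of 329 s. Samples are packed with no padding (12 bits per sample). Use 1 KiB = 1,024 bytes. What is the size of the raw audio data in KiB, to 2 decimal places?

Bits = 24,000 × 329 × 12 × 2 = 189,504,000 bits = 23,688,000 bytes.
23,688,000 / 1,024 = 23132.81 KiB.

23132.81 KiB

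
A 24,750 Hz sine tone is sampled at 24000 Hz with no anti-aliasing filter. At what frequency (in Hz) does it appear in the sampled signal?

Nyquist = 24,000/2 = 12,000 Hz; 24,750 Hz exceeds it.
Alias = |24,750 − 1×24,000| = |24,750 − 24,000| = 750 Hz.

750 Hz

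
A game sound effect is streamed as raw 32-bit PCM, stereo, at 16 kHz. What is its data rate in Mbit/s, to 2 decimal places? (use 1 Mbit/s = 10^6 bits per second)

Bit rate = 16,000 × 32 × 2 = 1,024,000 bits/s.
= 1.02 Mbit/s.

1.02 Mbit/s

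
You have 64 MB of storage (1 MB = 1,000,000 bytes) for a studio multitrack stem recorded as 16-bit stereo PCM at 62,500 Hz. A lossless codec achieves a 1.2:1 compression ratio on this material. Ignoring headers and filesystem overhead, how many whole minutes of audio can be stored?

5 minutes

Uncompressed byte rate = 62,500 × 2 × 2 = 250,000 bytes/s.
After 1.2:1 compression, effective rate ≈ 208333.33 bytes/s.
Capacity = 64 × 1,000,000 = 64,000,000 bytes.
64,000,000 / effective rate ≈ 307.2 s → 5 minutes.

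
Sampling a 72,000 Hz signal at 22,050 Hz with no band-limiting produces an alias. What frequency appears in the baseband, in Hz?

Nyquist = 22,050/2 = 11,025 Hz; 72,000 Hz exceeds it.
Alias = |72,000 − 3×22,050| = |72,000 − 66,150| = 5,850 Hz.

5,850 Hz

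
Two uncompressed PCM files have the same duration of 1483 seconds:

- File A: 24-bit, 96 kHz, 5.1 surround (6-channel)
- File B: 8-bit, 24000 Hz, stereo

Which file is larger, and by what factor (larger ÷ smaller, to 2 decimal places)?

File A, by a factor of 36.00

File A: 96,000 × 3 × 6 = 1,728,000 bytes/s.
File B: 24,000 × 1 × 2 = 48,000 bytes/s.
File A is larger; ratio = 2,562,624,000 / 71,184,000 = 36.00.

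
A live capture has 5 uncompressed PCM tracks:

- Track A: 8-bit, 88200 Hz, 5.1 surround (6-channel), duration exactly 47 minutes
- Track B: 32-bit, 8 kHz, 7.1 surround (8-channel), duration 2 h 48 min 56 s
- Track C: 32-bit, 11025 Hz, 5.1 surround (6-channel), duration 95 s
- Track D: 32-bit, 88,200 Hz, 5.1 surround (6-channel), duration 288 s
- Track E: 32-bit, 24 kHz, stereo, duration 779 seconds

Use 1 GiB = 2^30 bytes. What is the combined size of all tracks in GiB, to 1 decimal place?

Track A: exactly 47 minutes = 2,820 s; 88,200 × 2,820 × 1 × 6 = 1,492,344,000 bytes.
Track B: 2 h 48 min 56 s = 10,136 s; 8,000 × 10,136 × 4 × 8 = 2,594,816,000 bytes.
Track C: 11,025 × 95 × 4 × 6 = 25,137,000 bytes.
Track D: 88,200 × 288 × 4 × 6 = 609,638,400 bytes.
Track E: 24,000 × 779 × 4 × 2 = 149,568,000 bytes.
Total = 4,871,503,400 bytes = 4.5 GiB.

4.5 GiB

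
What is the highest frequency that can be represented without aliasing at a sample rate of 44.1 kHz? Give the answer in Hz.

Nyquist frequency = sample rate / 2 = 44,100 / 2 = 22,050 Hz.

22,050 Hz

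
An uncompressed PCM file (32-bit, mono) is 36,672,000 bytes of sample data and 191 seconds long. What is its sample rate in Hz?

Bytes = sample_rate × seconds × bytes_per_sample × channels.
sample_rate = 36,672,000 / (191 × 4 × 1) = 36,672,000 / 764 = 48,000 Hz.

48,000 Hz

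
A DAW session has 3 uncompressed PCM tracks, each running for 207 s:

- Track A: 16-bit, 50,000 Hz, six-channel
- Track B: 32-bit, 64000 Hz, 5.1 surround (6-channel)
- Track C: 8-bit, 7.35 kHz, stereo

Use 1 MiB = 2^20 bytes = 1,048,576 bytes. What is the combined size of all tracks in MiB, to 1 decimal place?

424.6 MiB

Track A: 50,000 × 207 × 2 × 6 = 124,200,000 bytes.
Track B: 64,000 × 207 × 4 × 6 = 317,952,000 bytes.
Track C: 7,350 × 207 × 1 × 2 = 3,042,900 bytes.
Total = 445,194,900 bytes = 424.6 MiB.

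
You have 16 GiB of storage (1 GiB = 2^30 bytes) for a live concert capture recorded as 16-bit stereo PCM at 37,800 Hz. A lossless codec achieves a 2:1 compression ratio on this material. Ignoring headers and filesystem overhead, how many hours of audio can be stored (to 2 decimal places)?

63.12 hours

Uncompressed byte rate = 37,800 × 2 × 2 = 151,200 bytes/s.
After 2:1 compression, effective rate ≈ 75600 bytes/s.
Capacity = 16 × 1,073,741,824 = 17,179,869,184 bytes.
17,179,869,184 / effective rate ≈ 227246.95 s → 63.12 hours.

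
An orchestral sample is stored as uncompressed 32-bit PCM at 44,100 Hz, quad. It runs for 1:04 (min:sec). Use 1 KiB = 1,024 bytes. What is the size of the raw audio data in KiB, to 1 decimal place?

44100.0 KiB

Duration = 1:04 (min:sec) = 64 s.
Bytes = 44,100 samples/s × 64 s × 4 bytes/sample × 4 ch = 45,158,400 bytes.
45,158,400 / 1,024 = 44100.0 KiB.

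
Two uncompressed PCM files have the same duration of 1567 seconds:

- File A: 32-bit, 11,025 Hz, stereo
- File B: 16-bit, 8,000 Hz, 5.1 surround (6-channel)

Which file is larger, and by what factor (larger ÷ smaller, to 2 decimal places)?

File A: 11,025 × 4 × 2 = 88,200 bytes/s.
File B: 8,000 × 2 × 6 = 96,000 bytes/s.
File B is larger; ratio = 150,432,000 / 138,209,400 = 1.09.

File B, by a factor of 1.09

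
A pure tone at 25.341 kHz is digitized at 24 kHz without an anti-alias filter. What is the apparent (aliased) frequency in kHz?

1.341 kHz

Nyquist = 24,000/2 = 12,000 Hz; 25,341 Hz exceeds it.
Alias = |25,341 − 1×24,000| = |25,341 − 24,000| = 1,341 Hz = 1.341 kHz.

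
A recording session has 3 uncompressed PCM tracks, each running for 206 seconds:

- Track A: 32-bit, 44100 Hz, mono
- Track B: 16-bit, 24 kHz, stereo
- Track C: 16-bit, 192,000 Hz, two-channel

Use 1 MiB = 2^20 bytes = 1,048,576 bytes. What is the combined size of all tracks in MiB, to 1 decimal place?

Track A: 44,100 × 206 × 4 × 1 = 36,338,400 bytes.
Track B: 24,000 × 206 × 2 × 2 = 19,776,000 bytes.
Track C: 192,000 × 206 × 2 × 2 = 158,208,000 bytes.
Total = 214,322,400 bytes = 204.4 MiB.

204.4 MiB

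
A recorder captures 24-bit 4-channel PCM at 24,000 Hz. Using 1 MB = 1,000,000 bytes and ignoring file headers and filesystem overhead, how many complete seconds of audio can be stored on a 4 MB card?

13 seconds

Uncompressed byte rate = 24,000 × 3 × 4 = 288,000 bytes/s.
Capacity = 4 × 1,000,000 = 4,000,000 bytes.
4,000,000 / 288,000 ≈ 13.89 s → 13 seconds.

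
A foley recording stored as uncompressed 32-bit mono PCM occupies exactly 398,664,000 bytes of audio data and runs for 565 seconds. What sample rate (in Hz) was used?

176,400 Hz

Bytes = sample_rate × seconds × bytes_per_sample × channels.
sample_rate = 398,664,000 / (565 × 4 × 1) = 398,664,000 / 2,260 = 176,400 Hz.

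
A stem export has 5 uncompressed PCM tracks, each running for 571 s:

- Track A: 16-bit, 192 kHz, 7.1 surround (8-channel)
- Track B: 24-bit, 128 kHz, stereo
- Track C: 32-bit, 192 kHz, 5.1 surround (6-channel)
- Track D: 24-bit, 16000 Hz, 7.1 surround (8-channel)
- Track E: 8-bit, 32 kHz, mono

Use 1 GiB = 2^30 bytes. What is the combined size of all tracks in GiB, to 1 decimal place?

Track A: 192,000 × 571 × 2 × 8 = 1,754,112,000 bytes.
Track B: 128,000 × 571 × 3 × 2 = 438,528,000 bytes.
Track C: 192,000 × 571 × 4 × 6 = 2,631,168,000 bytes.
Track D: 16,000 × 571 × 3 × 8 = 219,264,000 bytes.
Track E: 32,000 × 571 × 1 × 1 = 18,272,000 bytes.
Total = 5,061,344,000 bytes = 4.7 GiB.

4.7 GiB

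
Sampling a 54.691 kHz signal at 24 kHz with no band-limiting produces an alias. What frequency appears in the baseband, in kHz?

Nyquist = 24,000/2 = 12,000 Hz; 54,691 Hz exceeds it.
Alias = |54,691 − 2×24,000| = |54,691 − 48,000| = 6,691 Hz = 6.691 kHz.

6.691 kHz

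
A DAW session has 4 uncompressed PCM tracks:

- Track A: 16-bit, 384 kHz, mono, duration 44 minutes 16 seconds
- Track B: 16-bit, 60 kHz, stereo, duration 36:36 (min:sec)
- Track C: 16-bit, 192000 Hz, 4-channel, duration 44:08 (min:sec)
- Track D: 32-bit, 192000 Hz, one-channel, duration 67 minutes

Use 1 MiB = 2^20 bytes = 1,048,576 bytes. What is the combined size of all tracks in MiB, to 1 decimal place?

Track A: 44 minutes 16 seconds = 2,656 s; 384,000 × 2,656 × 2 × 1 = 2,039,808,000 bytes.
Track B: 36:36 (min:sec) = 2,196 s; 60,000 × 2,196 × 2 × 2 = 527,040,000 bytes.
Track C: 44:08 (min:sec) = 2,648 s; 192,000 × 2,648 × 2 × 4 = 4,067,328,000 bytes.
Track D: 67 minutes = 4,020 s; 192,000 × 4,020 × 4 × 1 = 3,087,360,000 bytes.
Total = 9,721,536,000 bytes = 9271.2 MiB.

9271.2 MiB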